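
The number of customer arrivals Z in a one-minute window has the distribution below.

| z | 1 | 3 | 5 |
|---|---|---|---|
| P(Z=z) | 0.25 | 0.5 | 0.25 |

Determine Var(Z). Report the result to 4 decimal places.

E[Z] = (1)(0.25) + (3)(0.5) + (5)(0.25) = 3
E[Z²] = (1)²(0.25) + (3)²(0.5) + (5)²(0.25) = 11
Var(Z) = E[Z²] − (E[Z])² = 11 − (3)² = 2

2.0000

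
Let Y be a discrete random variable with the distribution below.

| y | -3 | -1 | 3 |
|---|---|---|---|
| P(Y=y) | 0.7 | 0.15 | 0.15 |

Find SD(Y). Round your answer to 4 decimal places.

E[Y] = (-3)(0.7) + (-1)(0.15) + (3)(0.15) = -1.8
E[Y²] = (-3)²(0.7) + (-1)²(0.15) + (3)²(0.15) = 7.8
Var(Y) = E[Y²] − (E[Y])² = 7.8 − (-1.8)² = 4.56
SD(Y) = √4.56 ≈ 2.1354

2.1354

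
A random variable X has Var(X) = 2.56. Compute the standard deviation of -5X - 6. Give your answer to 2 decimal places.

Var(-5X - 6) = (-5)²·2.56 = 64
sd(-5X - 6) = √64 ≈ 8.00

8.00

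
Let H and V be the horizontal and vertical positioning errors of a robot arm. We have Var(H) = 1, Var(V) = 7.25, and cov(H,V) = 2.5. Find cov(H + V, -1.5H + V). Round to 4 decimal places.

cov(H + V, -1.5H + V) = (1)(-1.5)Var(H) + (1)(1)Var(V) + [(1)(1) + (1)(-1.5)]cov(H,V)
= -1.5·1 + 1·7.25 + -0.5·2.5 = 4.5

4.5000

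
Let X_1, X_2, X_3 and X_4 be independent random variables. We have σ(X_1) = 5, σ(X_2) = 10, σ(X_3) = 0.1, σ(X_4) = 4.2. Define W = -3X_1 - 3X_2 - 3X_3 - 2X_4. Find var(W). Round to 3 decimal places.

var(X_1) = 25, var(X_2) = 100, var(X_3) = 0.01, var(X_4) = 17.64
By independence, var(W) = (-3)²var(X_1) + (-3)²var(X_2) + (-3)²var(X_3) + (-2)²var(X_4)
= (-3)²·25 + (-3)²·100 + (-3)²·0.01 + (-2)²·17.64 = 1195.65

1195.650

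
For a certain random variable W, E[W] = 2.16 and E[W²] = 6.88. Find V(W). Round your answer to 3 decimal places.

2.214

V(W) = 6.88 − (2.16)² = 2.2144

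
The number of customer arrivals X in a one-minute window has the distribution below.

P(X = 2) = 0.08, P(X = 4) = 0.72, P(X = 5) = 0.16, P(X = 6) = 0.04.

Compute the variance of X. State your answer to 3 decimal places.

0.634

E[X] = (2)(0.08) + (4)(0.72) + (5)(0.16) + (6)(0.04) = 4.08
E[X²] = (2)²(0.08) + (4)²(0.72) + (5)²(0.16) + (6)²(0.04) = 17.28
var(X) = E[X²] − (E[X])² = 17.28 − (4.08)² = 0.6336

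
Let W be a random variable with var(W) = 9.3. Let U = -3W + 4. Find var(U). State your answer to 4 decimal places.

83.7000

var(-3W + 4) = (-3)²·var(W) = 9·9.3 = 83.7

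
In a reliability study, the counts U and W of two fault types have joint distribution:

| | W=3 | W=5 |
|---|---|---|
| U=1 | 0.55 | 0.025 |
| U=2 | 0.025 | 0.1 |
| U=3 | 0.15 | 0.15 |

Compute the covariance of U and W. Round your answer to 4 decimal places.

E[U] = 1.725,  E[W] = 3.55
E[UW] = 6.525
cov(U,W) = E[UW] − E[U]E[W] = 6.525 − (1.725)(3.55) = 0.40125

0.4013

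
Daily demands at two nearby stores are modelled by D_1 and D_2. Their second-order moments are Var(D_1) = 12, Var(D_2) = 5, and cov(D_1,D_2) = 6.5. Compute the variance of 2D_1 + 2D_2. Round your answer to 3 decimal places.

Var(2D_1 + 2D_2) = (2)²·Var(D_1) + (2)²·Var(D_2) + 2·(2)·(2)·cov(D_1,D_2)
= 4·12 + 4·5 + 8·6.5 = 120

120.000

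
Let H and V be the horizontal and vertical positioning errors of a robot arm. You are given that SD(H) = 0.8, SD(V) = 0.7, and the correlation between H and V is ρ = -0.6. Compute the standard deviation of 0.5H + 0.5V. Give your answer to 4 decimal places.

0.3384

Var(H) = (0.8)² = 0.64;  Var(V) = (0.7)² = 0.49
Cov(H,V) = ρ·SD(H)·SD(V) = -0.6·0.8·0.7 = -0.336
Var(0.5H + 0.5V) = (0.5)²·Var(H) + (0.5)²·Var(V) + 2·(0.5)·(0.5)·Cov(H,V)
= 0.25·0.64 + 0.25·0.49 + 0.5·-0.336 = 0.1145
SD(0.5H + 0.5V) = √0.1145 ≈ 0.3384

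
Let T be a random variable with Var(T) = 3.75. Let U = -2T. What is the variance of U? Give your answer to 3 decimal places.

15.000

Var(-2T) = (-2)²·Var(T) = 4·3.75 = 15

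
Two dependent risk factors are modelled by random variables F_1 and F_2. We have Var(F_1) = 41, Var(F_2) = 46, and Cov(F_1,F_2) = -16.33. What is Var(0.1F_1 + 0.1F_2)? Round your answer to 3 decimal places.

Var(0.1F_1 + 0.1F_2) = (0.1)²·Var(F_1) + (0.1)²·Var(F_2) + 2·(0.1)·(0.1)·Cov(F_1,F_2)
= 0.01·41 + 0.01·46 + 0.02·-16.33 = 0.5434

0.543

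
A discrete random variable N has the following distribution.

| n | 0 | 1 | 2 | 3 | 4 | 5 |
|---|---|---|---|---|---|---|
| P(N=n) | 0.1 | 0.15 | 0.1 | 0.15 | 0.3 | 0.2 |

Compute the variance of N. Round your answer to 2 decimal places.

E[N] = (0)(0.1) + (1)(0.15) + (2)(0.1) + (3)(0.15) + (4)(0.3) + (5)(0.2) = 3
E[N²] = (0)²(0.1) + (1)²(0.15) + (2)²(0.1) + (3)²(0.15) + (4)²(0.3) + (5)²(0.2) = 11.7
Var(N) = E[N²] − (E[N])² = 11.7 − (3)² = 2.7

2.70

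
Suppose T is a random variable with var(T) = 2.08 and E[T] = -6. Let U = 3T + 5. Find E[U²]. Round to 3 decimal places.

187.720

E[3T + 5] = 3·-6 + 5 = -13
var(3T + 5) = (3)²·2.08 = 18.72
E[U²] = var(U) + (E[U])² = 18.72 + (-13)² = 187.72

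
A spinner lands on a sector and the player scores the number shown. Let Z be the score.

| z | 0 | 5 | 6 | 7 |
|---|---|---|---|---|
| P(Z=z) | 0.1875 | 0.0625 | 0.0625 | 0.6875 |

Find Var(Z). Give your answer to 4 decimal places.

7.2500

E[Z] = (0)(0.1875) + (5)(0.0625) + (6)(0.0625) + (7)(0.6875) = 5.5
E[Z²] = (0)²(0.1875) + (5)²(0.0625) + (6)²(0.0625) + (7)²(0.6875) = 37.5
Var(Z) = E[Z²] − (E[Z])² = 37.5 − (5.5)² = 7.25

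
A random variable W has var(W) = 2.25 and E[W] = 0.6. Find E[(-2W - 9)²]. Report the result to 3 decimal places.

E[-2W - 9] = -2·0.6 − 9 = -10.2
var(-2W - 9) = (-2)²·2.25 = 9
E[(-2W - 9)²] = var((-2W - 9)) + (E[(-2W - 9)])² = 9 + (-10.2)² = 113.04

113.040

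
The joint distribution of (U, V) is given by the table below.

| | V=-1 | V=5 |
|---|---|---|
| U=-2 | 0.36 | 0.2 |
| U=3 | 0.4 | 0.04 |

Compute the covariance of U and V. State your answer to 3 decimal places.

E[U] = 0.2,  E[V] = 0.44
E[UV] = -1.88
Cov(U,V) = E[UV] − E[U]E[V] = -1.88 − (0.2)(0.44) = -1.968

-1.968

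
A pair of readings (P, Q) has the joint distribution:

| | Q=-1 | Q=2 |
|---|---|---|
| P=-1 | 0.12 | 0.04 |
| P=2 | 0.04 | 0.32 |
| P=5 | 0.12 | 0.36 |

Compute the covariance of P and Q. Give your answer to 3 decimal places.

E[P] = 2.96,  E[Q] = 1.16
E[PQ] = 4.24
Cov(P,Q) = E[PQ] − E[P]E[Q] = 4.24 − (2.96)(1.16) = 0.8064

0.806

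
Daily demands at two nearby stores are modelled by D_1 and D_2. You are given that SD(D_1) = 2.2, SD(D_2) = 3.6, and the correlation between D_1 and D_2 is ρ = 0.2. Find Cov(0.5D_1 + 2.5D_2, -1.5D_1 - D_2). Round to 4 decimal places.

-42.7620

Var(D_1) = (2.2)² = 4.84;  Var(D_2) = (3.6)² = 12.96
Cov(D_1,D_2) = ρ·SD(D_1)·SD(D_2) = 0.2·2.2·3.6 = 1.584
Cov(0.5D_1 + 2.5D_2, -1.5D_1 - D_2) = (0.5)(-1.5)Var(D_1) + (2.5)(-1)Var(D_2) + [(0.5)(-1) + (2.5)(-1.5)]Cov(D_1,D_2)
= -0.75·4.84 + -2.5·12.96 + -4.25·1.584 = -42.762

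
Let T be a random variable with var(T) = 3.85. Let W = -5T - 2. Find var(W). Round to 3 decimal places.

var(-5T - 2) = (-5)²·var(T) = 25·3.85 = 96.25

96.250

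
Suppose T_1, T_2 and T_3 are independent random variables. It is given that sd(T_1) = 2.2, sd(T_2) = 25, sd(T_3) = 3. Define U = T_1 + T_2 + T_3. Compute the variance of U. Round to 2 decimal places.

Var(T_1) = 4.84, Var(T_2) = 625, Var(T_3) = 9
By independence, Var(U) = (1)²Var(T_1) + (1)²Var(T_2) + (1)²Var(T_3)
= (1)²·4.84 + (1)²·625 + (1)²·9 = 638.84

638.84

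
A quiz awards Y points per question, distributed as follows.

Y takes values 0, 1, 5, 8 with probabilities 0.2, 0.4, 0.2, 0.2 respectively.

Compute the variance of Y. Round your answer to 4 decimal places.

E[Y] = (0)(0.2) + (1)(0.4) + (5)(0.2) + (8)(0.2) = 3
E[Y²] = (0)²(0.2) + (1)²(0.4) + (5)²(0.2) + (8)²(0.2) = 18.2
var(Y) = E[Y²] − (E[Y])² = 18.2 − (3)² = 9.2

9.2000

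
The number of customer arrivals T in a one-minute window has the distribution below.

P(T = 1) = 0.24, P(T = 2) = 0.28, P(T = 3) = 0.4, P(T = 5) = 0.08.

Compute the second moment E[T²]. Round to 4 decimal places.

E[T²] = (1)²(0.24) + (2)²(0.28) + (3)²(0.4) + (5)²(0.08) = 6.96

6.9600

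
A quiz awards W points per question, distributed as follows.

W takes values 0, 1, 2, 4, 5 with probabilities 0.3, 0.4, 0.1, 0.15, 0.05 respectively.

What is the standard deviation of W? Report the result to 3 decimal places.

E[W] = (0)(0.3) + (1)(0.4) + (2)(0.1) + (4)(0.15) + (5)(0.05) = 1.45
E[W²] = (0)²(0.3) + (1)²(0.4) + (2)²(0.1) + (4)²(0.15) + (5)²(0.05) = 4.45
var(W) = E[W²] − (E[W])² = 4.45 − (1.45)² = 2.3475
sd(W) = √2.3475 ≈ 1.532

1.532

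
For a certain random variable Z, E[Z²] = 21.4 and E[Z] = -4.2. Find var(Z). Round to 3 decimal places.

var(Z) = 21.4 − (-4.2)² = 3.76

3.760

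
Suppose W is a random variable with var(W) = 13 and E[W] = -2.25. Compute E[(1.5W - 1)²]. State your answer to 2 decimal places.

48.39

E[1.5W - 1] = 1.5·-2.25 − 1 = -4.375
var(1.5W - 1) = (1.5)²·13 = 29.25
E[(1.5W - 1)²] = var((1.5W - 1)) + (E[(1.5W - 1)])² = 29.25 + (-4.375)² = 48.390625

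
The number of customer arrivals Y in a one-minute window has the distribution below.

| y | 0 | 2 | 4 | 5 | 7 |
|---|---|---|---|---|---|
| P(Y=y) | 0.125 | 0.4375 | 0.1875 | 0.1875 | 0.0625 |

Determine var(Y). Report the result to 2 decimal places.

3.50

E[Y] = (0)(0.125) + (2)(0.4375) + (4)(0.1875) + (5)(0.1875) + (7)(0.0625) = 3
E[Y²] = (0)²(0.125) + (2)²(0.4375) + (4)²(0.1875) + (5)²(0.1875) + (7)²(0.0625) = 12.5
var(Y) = E[Y²] − (E[Y])² = 12.5 − (3)² = 3.5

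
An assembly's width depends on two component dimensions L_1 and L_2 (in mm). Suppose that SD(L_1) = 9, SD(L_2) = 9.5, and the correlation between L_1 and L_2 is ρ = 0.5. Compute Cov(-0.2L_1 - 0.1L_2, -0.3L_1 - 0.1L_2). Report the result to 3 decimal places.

var(L_1) = (9)² = 81;  var(L_2) = (9.5)² = 90.25
Cov(L_1,L_2) = ρ·SD(L_1)·SD(L_2) = 0.5·9·9.5 = 42.75
Cov(-0.2L_1 - 0.1L_2, -0.3L_1 - 0.1L_2) = (-0.2)(-0.3)var(L_1) + (-0.1)(-0.1)var(L_2) + [(-0.2)(-0.1) + (-0.1)(-0.3)]Cov(L_1,L_2)
= 0.06·81 + 0.01·90.25 + 0.05·42.75 = 7.9

7.900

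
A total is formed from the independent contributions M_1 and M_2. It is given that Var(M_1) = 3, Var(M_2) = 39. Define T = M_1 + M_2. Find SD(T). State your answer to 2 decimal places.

6.48

By independence, Var(T) = (1)²Var(M_1) + (1)²Var(M_2)
= (1)²·3 + (1)²·39 = 42
SD(T) = √42 ≈ 6.48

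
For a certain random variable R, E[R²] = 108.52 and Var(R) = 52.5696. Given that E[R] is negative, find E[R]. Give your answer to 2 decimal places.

-7.48

(E[R])² = E[R²] − Var(R) = 108.52 − 52.5696 = 55.9504
E[R] = −√55.9504 = -7.48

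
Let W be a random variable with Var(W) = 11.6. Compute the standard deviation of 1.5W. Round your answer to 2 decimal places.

Var(1.5W) = (1.5)²·11.6 = 26.1
SD(1.5W) = √26.1 ≈ 5.11

5.11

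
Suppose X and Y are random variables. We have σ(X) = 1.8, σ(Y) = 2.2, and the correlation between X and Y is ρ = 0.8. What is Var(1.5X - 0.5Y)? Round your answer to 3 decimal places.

3.748

Var(X) = (1.8)² = 3.24;  Var(Y) = (2.2)² = 4.84
Cov(X,Y) = ρ·σ(X)·σ(Y) = 0.8·1.8·2.2 = 3.168
Var(1.5X - 0.5Y) = (1.5)²·Var(X) + (-0.5)²·Var(Y) + 2·(1.5)·(-0.5)·Cov(X,Y)
= 2.25·3.24 + 0.25·4.84 + -1.5·3.168 = 3.748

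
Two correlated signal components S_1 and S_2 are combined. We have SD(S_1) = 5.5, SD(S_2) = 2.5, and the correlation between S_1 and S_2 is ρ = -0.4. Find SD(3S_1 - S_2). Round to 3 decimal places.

17.649

var(S_1) = (5.5)² = 30.25;  var(S_2) = (2.5)² = 6.25
cov(S_1,S_2) = ρ·SD(S_1)·SD(S_2) = -0.4·5.5·2.5 = -5.5
var(3S_1 - S_2) = (3)²·var(S_1) + (-1)²·var(S_2) + 2·(3)·(-1)·cov(S_1,S_2)
= 9·30.25 + 1·6.25 + -6·-5.5 = 311.5
SD(3S_1 - S_2) = √311.5 ≈ 17.649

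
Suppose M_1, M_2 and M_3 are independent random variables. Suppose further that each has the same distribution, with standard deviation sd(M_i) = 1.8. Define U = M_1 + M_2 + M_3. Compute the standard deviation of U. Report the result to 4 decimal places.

Var(M_i) = (1.8)² = 3.24
By independence, Var(U) = (1)²Var(M_1) + (1)²Var(M_2) + (1)²Var(M_3)
= (1)²·3.24 + (1)²·3.24 + (1)²·3.24 = 9.72
sd(U) = √9.72 ≈ 3.1177

3.1177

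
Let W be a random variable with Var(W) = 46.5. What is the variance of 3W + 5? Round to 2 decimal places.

418.50

Var(3W + 5) = (3)²·Var(W) = 9·46.5 = 418.5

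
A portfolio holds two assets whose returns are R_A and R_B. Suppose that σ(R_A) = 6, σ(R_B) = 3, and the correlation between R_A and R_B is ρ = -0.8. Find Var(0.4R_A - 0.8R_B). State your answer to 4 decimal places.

20.7360

Var(R_A) = (6)² = 36;  Var(R_B) = (3)² = 9
cov(R_A,R_B) = ρ·σ(R_A)·σ(R_B) = -0.8·6·3 = -14.4
Var(0.4R_A - 0.8R_B) = (0.4)²·Var(R_A) + (-0.8)²·Var(R_B) + 2·(0.4)·(-0.8)·cov(R_A,R_B)
= 0.16·36 + 0.64·9 + -0.64·-14.4 = 20.736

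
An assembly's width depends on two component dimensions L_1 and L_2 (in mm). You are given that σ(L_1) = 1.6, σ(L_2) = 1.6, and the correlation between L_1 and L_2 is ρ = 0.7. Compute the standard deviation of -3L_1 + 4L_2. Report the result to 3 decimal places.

Var(L_1) = (1.6)² = 2.56;  Var(L_2) = (1.6)² = 2.56
Cov(L_1,L_2) = ρ·σ(L_1)·σ(L_2) = 0.7·1.6·1.6 = 1.792
Var(-3L_1 + 4L_2) = (-3)²·Var(L_1) + (4)²·Var(L_2) + 2·(-3)·(4)·Cov(L_1,L_2)
= 9·2.56 + 16·2.56 + -24·1.792 = 20.992
σ(-3L_1 + 4L_2) = √20.992 ≈ 4.582

4.582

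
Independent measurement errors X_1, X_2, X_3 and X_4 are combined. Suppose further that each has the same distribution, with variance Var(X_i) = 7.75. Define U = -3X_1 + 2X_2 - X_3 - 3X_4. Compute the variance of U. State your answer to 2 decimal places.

178.25

By independence, Var(U) = (-3)²Var(X_1) + (2)²Var(X_2) + (-1)²Var(X_3) + (-3)²Var(X_4)
= (-3)²·7.75 + (2)²·7.75 + (-1)²·7.75 + (-3)²·7.75 = 178.25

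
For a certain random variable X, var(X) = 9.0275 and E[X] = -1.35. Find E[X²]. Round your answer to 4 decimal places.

10.8500

E[X²] = var(X) + (E[X])² = 9.0275 + (-1.35)² = 10.85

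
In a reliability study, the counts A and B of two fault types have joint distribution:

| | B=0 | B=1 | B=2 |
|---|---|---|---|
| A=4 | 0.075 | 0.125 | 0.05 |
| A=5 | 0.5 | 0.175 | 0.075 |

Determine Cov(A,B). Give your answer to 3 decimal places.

E[A] = 4.75,  E[B] = 0.55
E[AB] = 2.525
Cov(A,B) = E[AB] − E[A]E[B] = 2.525 − (4.75)(0.55) = -0.0875

-0.088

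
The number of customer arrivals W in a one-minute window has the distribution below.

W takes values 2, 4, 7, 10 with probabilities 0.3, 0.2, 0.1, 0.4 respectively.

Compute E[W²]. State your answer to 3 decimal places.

E[W²] = (2)²(0.3) + (4)²(0.2) + (7)²(0.1) + (10)²(0.4) = 49.3

49.300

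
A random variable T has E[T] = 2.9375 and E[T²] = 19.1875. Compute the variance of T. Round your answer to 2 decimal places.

Var(T) = 19.1875 − (2.9375)² = 10.55859375

10.56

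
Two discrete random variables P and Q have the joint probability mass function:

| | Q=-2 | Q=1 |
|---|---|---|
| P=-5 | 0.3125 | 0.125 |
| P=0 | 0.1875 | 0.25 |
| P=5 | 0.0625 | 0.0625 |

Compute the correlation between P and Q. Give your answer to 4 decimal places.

0.2194

E[P] = -1.5625,  E[Q] = -0.6875
E[PQ] = 2.1875
Cov(P,Q) = E[PQ] − E[P]E[Q] = 2.1875 − (-1.5625)(-0.6875) = 1.11328125
var(P) = 11.62109375,  var(Q) = 2.21484375
ρ = 1.11328125 / √(11.62109375·2.21484375) ≈ 0.2194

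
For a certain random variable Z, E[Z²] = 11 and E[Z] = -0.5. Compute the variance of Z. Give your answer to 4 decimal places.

10.7500

Var(Z) = 11 − (-0.5)² = 10.75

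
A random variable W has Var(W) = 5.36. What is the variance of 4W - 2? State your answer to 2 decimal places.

85.76

Var(4W - 2) = (4)²·Var(W) = 16·5.36 = 85.76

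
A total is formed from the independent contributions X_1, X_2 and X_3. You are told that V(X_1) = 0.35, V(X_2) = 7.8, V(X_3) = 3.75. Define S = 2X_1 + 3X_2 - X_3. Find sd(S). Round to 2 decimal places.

8.68

By independence, V(S) = (2)²V(X_1) + (3)²V(X_2) + (-1)²V(X_3)
= (2)²·0.35 + (3)²·7.8 + (-1)²·3.75 = 75.35
sd(S) = √75.35 ≈ 8.68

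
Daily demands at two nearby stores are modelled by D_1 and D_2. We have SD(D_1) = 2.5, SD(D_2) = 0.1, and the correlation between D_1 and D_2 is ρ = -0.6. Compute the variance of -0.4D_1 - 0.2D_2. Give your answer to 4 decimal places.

Var(D_1) = (2.5)² = 6.25;  Var(D_2) = (0.1)² = 0.01
Cov(D_1,D_2) = ρ·SD(D_1)·SD(D_2) = -0.6·2.5·0.1 = -0.15
Var(-0.4D_1 - 0.2D_2) = (-0.4)²·Var(D_1) + (-0.2)²·Var(D_2) + 2·(-0.4)·(-0.2)·Cov(D_1,D_2)
= 0.16·6.25 + 0.04·0.01 + 0.16·-0.15 = 0.9764

0.9764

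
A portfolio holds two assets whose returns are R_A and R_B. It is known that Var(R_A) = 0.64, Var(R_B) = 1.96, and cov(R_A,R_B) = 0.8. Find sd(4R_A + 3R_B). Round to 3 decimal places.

6.861

Var(4R_A + 3R_B) = (4)²·Var(R_A) + (3)²·Var(R_B) + 2·(4)·(3)·cov(R_A,R_B)
= 16·0.64 + 9·1.96 + 24·0.8 = 47.08
sd(4R_A + 3R_B) = √47.08 ≈ 6.861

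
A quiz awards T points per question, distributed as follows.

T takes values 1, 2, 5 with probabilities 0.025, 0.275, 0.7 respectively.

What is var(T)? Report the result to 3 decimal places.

E[T] = (1)(0.025) + (2)(0.275) + (5)(0.7) = 4.075
E[T²] = (1)²(0.025) + (2)²(0.275) + (5)²(0.7) = 18.625
var(T) = E[T²] − (E[T])² = 18.625 − (4.075)² = 2.019375

2.019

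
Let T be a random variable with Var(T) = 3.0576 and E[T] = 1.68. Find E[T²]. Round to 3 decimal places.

E[T²] = Var(T) + (E[T])² = 3.0576 + (1.68)² = 5.88

5.880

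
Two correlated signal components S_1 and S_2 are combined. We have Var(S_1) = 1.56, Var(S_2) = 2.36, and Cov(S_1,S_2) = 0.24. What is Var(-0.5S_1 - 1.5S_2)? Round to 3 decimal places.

6.060

Var(-0.5S_1 - 1.5S_2) = (-0.5)²·Var(S_1) + (-1.5)²·Var(S_2) + 2·(-0.5)·(-1.5)·Cov(S_1,S_2)
= 0.25·1.56 + 2.25·2.36 + 1.5·0.24 = 6.06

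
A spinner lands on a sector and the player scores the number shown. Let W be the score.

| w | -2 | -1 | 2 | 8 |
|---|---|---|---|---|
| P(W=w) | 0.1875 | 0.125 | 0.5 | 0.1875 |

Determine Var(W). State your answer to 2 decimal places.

E[W] = (-2)(0.1875) + (-1)(0.125) + (2)(0.5) + (8)(0.1875) = 2
E[W²] = (-2)²(0.1875) + (-1)²(0.125) + (2)²(0.5) + (8)²(0.1875) = 14.875
Var(W) = E[W²] − (E[W])² = 14.875 − (2)² = 10.875

10.88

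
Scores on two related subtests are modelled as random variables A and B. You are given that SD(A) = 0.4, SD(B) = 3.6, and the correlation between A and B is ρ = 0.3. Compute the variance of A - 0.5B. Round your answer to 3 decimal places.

2.968

Var(A) = (0.4)² = 0.16;  Var(B) = (3.6)² = 12.96
cov(A,B) = ρ·SD(A)·SD(B) = 0.3·0.4·3.6 = 0.432
Var(A - 0.5B) = (1)²·Var(A) + (-0.5)²·Var(B) + 2·(1)·(-0.5)·cov(A,B)
= 1·0.16 + 0.25·12.96 + -1·0.432 = 2.968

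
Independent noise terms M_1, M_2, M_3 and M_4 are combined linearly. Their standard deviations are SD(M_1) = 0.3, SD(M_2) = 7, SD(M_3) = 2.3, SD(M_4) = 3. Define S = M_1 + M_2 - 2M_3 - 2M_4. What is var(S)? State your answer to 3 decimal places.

var(M_1) = 0.09, var(M_2) = 49, var(M_3) = 5.29, var(M_4) = 9
By independence, var(S) = (1)²var(M_1) + (1)²var(M_2) + (-2)²var(M_3) + (-2)²var(M_4)
= (1)²·0.09 + (1)²·49 + (-2)²·5.29 + (-2)²·9 = 106.25

106.250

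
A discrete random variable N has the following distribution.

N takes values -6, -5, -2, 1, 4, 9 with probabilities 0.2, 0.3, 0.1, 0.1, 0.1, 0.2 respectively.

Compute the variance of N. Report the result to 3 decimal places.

32.640

E[N] = (-6)(0.2) + (-5)(0.3) + (-2)(0.1) + (1)(0.1) + (4)(0.1) + (9)(0.2) = -0.6
E[N²] = (-6)²(0.2) + (-5)²(0.3) + (-2)²(0.1) + (1)²(0.1) + (4)²(0.1) + (9)²(0.2) = 33
V(N) = E[N²] − (E[N])² = 33 − (-0.6)² = 32.64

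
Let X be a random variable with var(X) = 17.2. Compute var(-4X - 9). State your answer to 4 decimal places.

275.2000

var(-4X - 9) = (-4)²·var(X) = 16·17.2 = 275.2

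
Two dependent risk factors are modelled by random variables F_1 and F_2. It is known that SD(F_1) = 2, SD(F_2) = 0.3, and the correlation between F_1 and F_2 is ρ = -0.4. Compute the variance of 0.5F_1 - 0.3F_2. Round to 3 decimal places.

V(F_1) = (2)² = 4;  V(F_2) = (0.3)² = 0.09
Cov(F_1,F_2) = ρ·SD(F_1)·SD(F_2) = -0.4·2·0.3 = -0.24
V(0.5F_1 - 0.3F_2) = (0.5)²·V(F_1) + (-0.3)²·V(F_2) + 2·(0.5)·(-0.3)·Cov(F_1,F_2)
= 0.25·4 + 0.09·0.09 + -0.3·-0.24 = 1.0801

1.080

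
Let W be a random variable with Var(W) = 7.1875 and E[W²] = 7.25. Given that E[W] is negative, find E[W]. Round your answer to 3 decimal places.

(E[W])² = E[W²] − Var(W) = 7.25 − 7.1875 = 0.0625
E[W] = −√0.0625 = -0.25

-0.250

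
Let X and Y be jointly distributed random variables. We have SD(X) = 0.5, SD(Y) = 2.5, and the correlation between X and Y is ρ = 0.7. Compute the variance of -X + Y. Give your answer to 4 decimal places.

Var(X) = (0.5)² = 0.25;  Var(Y) = (2.5)² = 6.25
cov(X,Y) = ρ·SD(X)·SD(Y) = 0.7·0.5·2.5 = 0.875
Var(-X + Y) = (-1)²·Var(X) + (1)²·Var(Y) + 2·(-1)·(1)·cov(X,Y)
= 1·0.25 + 1·6.25 + -2·0.875 = 4.75

4.7500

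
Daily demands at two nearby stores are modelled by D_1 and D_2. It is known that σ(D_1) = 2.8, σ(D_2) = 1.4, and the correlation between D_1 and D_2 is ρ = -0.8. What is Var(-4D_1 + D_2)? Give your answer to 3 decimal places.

152.488

Var(D_1) = (2.8)² = 7.84;  Var(D_2) = (1.4)² = 1.96
cov(D_1,D_2) = ρ·σ(D_1)·σ(D_2) = -0.8·2.8·1.4 = -3.136
Var(-4D_1 + D_2) = (-4)²·Var(D_1) + (1)²·Var(D_2) + 2·(-4)·(1)·cov(D_1,D_2)
= 16·7.84 + 1·1.96 + -8·-3.136 = 152.488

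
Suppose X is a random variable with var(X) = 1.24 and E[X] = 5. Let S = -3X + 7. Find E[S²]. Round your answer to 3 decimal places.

E[-3X + 7] = -3·5 + 7 = -8
var(-3X + 7) = (-3)²·1.24 = 11.16
E[S²] = var(S) + (E[S])² = 11.16 + (-8)² = 75.16

75.160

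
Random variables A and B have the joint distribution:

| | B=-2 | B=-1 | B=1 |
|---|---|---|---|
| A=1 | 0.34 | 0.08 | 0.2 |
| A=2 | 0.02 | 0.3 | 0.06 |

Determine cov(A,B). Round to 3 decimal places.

0.039

E[A] = 1.38,  E[B] = -0.84
E[AB] = -1.12
cov(A,B) = E[AB] − E[A]E[B] = -1.12 − (1.38)(-0.84) = 0.0392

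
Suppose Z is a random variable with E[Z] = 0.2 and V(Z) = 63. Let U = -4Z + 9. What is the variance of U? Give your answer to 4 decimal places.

V(-4Z + 9) = (-4)²·V(Z) = 16·63 = 1008

1008.0000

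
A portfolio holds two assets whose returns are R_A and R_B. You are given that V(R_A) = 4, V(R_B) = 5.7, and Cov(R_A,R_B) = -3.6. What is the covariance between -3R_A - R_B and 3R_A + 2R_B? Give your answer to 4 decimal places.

-15.0000

Cov(-3R_A - R_B, 3R_A + 2R_B) = (-3)(3)V(R_A) + (-1)(2)V(R_B) + [(-3)(2) + (-1)(3)]Cov(R_A,R_B)
= -9·4 + -2·5.7 + -9·-3.6 = -15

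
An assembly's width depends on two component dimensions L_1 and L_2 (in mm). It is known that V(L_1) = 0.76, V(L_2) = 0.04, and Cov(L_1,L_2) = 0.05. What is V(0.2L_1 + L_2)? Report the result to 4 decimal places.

0.0904

V(0.2L_1 + L_2) = (0.2)²·V(L_1) + (1)²·V(L_2) + 2·(0.2)·(1)·Cov(L_1,L_2)
= 0.04·0.76 + 1·0.04 + 0.4·0.05 = 0.0904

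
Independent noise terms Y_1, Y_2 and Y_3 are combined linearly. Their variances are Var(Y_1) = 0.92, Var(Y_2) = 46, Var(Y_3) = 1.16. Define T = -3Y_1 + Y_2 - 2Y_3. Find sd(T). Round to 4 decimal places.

By independence, Var(T) = (-3)²Var(Y_1) + (1)²Var(Y_2) + (-2)²Var(Y_3)
= (-3)²·0.92 + (1)²·46 + (-2)²·1.16 = 58.92
sd(T) = √58.92 ≈ 7.6759

7.6759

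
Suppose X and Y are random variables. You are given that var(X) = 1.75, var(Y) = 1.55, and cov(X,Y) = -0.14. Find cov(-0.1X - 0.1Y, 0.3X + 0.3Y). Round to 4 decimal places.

cov(-0.1X - 0.1Y, 0.3X + 0.3Y) = (-0.1)(0.3)var(X) + (-0.1)(0.3)var(Y) + [(-0.1)(0.3) + (-0.1)(0.3)]cov(X,Y)
= -0.03·1.75 + -0.03·1.55 + -0.06·-0.14 = -0.0906

-0.0906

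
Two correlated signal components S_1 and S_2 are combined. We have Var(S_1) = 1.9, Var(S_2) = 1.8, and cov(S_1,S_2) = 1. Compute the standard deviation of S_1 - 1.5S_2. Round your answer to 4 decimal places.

Var(S_1 - 1.5S_2) = (1)²·Var(S_1) + (-1.5)²·Var(S_2) + 2·(1)·(-1.5)·cov(S_1,S_2)
= 1·1.9 + 2.25·1.8 + -3·1 = 2.95
SD(S_1 - 1.5S_2) = √2.95 ≈ 1.7176

1.7176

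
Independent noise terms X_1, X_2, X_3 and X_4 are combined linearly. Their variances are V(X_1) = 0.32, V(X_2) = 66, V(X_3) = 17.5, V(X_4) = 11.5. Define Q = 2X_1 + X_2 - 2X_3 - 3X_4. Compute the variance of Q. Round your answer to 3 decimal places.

240.780

By independence, V(Q) = (2)²V(X_1) + (1)²V(X_2) + (-2)²V(X_3) + (-3)²V(X_4)
= (2)²·0.32 + (1)²·66 + (-2)²·17.5 + (-3)²·11.5 = 240.78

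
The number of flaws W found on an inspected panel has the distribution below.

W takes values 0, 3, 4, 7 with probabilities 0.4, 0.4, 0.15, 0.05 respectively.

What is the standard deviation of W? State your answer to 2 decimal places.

E[W] = (0)(0.4) + (3)(0.4) + (4)(0.15) + (7)(0.05) = 2.15
E[W²] = (0)²(0.4) + (3)²(0.4) + (4)²(0.15) + (7)²(0.05) = 8.45
var(W) = E[W²] − (E[W])² = 8.45 − (2.15)² = 3.8275
SD(W) = √3.8275 ≈ 1.96

1.96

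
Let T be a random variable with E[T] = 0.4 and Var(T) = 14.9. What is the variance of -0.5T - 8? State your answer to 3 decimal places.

3.725

Var(-0.5T - 8) = (-0.5)²·Var(T) = 0.25·14.9 = 3.725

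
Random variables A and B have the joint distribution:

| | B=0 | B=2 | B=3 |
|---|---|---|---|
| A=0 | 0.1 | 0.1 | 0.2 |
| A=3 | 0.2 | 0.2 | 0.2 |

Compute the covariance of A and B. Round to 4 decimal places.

E[A] = 1.8,  E[B] = 1.8
E[AB] = 3
Cov(A,B) = E[AB] − E[A]E[B] = 3 − (1.8)(1.8) = -0.24

-0.2400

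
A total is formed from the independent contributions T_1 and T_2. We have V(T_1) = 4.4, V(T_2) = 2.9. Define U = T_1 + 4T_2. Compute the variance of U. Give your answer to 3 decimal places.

50.800

By independence, V(U) = (1)²V(T_1) + (4)²V(T_2)
= (1)²·4.4 + (4)²·2.9 = 50.8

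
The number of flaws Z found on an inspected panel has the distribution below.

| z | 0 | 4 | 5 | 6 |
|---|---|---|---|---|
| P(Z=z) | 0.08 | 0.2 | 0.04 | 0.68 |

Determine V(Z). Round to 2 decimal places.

2.87

E[Z] = (0)(0.08) + (4)(0.2) + (5)(0.04) + (6)(0.68) = 5.08
E[Z²] = (0)²(0.08) + (4)²(0.2) + (5)²(0.04) + (6)²(0.68) = 28.68
V(Z) = E[Z²] − (E[Z])² = 28.68 − (5.08)² = 2.8736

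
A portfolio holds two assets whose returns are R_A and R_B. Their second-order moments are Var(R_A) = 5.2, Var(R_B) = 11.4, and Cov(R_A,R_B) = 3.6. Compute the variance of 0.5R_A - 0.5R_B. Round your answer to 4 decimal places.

Var(0.5R_A - 0.5R_B) = (0.5)²·Var(R_A) + (-0.5)²·Var(R_B) + 2·(0.5)·(-0.5)·Cov(R_A,R_B)
= 0.25·5.2 + 0.25·11.4 + -0.5·3.6 = 2.35

2.3500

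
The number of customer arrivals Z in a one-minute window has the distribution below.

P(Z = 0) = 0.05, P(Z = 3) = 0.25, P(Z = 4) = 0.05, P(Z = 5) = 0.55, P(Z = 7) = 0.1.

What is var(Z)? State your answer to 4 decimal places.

2.3400

E[Z] = (0)(0.05) + (3)(0.25) + (4)(0.05) + (5)(0.55) + (7)(0.1) = 4.4
E[Z²] = (0)²(0.05) + (3)²(0.25) + (4)²(0.05) + (5)²(0.55) + (7)²(0.1) = 21.7
var(Z) = E[Z²] − (E[Z])² = 21.7 − (4.4)² = 2.34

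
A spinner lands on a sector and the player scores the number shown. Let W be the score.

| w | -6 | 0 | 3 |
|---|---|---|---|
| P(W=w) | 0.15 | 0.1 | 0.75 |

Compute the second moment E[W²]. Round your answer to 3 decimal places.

12.150

E[W²] = (-6)²(0.15) + (0)²(0.1) + (3)²(0.75) = 12.15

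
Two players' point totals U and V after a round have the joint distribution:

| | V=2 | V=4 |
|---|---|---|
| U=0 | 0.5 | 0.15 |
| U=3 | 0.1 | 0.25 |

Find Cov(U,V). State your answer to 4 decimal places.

0.6600

E[U] = 1.05,  E[V] = 2.8
E[UV] = 3.6
Cov(U,V) = E[UV] − E[U]E[V] = 3.6 − (1.05)(2.8) = 0.66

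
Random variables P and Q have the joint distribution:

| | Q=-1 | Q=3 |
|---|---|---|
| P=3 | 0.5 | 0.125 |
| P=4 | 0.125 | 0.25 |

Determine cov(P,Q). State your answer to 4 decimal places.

0.4375

E[P] = 3.375,  E[Q] = 0.5
E[PQ] = 2.125
cov(P,Q) = E[PQ] − E[P]E[Q] = 2.125 − (3.375)(0.5) = 0.4375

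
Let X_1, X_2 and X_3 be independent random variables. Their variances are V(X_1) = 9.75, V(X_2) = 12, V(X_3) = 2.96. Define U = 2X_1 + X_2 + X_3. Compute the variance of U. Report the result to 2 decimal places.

By independence, V(U) = (2)²V(X_1) + (1)²V(X_2) + (1)²V(X_3)
= (2)²·9.75 + (1)²·12 + (1)²·2.96 = 53.96

53.96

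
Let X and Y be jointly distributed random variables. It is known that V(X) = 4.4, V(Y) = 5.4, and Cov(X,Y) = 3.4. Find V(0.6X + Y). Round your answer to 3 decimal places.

11.064

V(0.6X + Y) = (0.6)²·V(X) + (1)²·V(Y) + 2·(0.6)·(1)·Cov(X,Y)
= 0.36·4.4 + 1·5.4 + 1.2·3.4 = 11.064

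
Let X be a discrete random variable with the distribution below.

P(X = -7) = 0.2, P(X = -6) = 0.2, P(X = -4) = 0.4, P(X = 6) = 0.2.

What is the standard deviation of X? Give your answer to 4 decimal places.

4.6476

E[X] = (-7)(0.2) + (-6)(0.2) + (-4)(0.4) + (6)(0.2) = -3
E[X²] = (-7)²(0.2) + (-6)²(0.2) + (-4)²(0.4) + (6)²(0.2) = 30.6
Var(X) = E[X²] − (E[X])² = 30.6 − (-3)² = 21.6
σ(X) = √21.6 ≈ 4.6476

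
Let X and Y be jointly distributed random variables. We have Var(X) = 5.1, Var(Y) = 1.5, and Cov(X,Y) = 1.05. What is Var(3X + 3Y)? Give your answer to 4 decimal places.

78.3000

Var(3X + 3Y) = (3)²·Var(X) + (3)²·Var(Y) + 2·(3)·(3)·Cov(X,Y)
= 9·5.1 + 9·1.5 + 18·1.05 = 78.3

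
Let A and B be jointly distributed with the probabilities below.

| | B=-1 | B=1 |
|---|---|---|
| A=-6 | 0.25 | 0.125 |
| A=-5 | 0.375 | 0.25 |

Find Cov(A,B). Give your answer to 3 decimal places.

E[A] = -5.375,  E[B] = -0.25
E[AB] = 1.375
Cov(A,B) = E[AB] − E[A]E[B] = 1.375 − (-5.375)(-0.25) = 0.03125

0.031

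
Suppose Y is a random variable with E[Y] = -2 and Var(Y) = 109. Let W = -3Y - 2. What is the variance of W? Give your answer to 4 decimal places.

981.0000

Var(-3Y - 2) = (-3)²·Var(Y) = 9·109 = 981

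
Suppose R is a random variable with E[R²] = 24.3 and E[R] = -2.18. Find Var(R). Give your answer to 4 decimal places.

Var(R) = 24.3 − (-2.18)² = 19.5476

19.5476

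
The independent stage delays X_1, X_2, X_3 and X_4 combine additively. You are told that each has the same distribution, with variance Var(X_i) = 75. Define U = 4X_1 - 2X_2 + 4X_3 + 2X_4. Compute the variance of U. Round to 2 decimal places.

3000.00

By independence, Var(U) = (4)²Var(X_1) + (-2)²Var(X_2) + (4)²Var(X_3) + (2)²Var(X_4)
= (4)²·75 + (-2)²·75 + (4)²·75 + (2)²·75 = 3000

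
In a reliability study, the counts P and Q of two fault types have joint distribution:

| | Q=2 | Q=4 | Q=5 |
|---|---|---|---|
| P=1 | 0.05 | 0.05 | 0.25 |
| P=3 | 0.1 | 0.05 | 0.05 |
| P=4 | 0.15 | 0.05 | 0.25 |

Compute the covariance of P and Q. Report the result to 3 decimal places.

-0.363

E[P] = 2.75,  E[Q] = 3.95
E[PQ] = 10.5
Cov(P,Q) = E[PQ] − E[P]E[Q] = 10.5 − (2.75)(3.95) = -0.3625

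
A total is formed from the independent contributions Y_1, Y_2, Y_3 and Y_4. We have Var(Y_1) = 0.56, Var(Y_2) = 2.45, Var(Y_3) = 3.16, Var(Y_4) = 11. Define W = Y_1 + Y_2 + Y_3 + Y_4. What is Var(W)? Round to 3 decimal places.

17.170

By independence, Var(W) = (1)²Var(Y_1) + (1)²Var(Y_2) + (1)²Var(Y_3) + (1)²Var(Y_4)
= (1)²·0.56 + (1)²·2.45 + (1)²·3.16 + (1)²·11 = 17.17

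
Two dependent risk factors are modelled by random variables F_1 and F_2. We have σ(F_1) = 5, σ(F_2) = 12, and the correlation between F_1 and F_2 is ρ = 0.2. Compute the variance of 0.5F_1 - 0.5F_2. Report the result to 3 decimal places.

Var(F_1) = (5)² = 25;  Var(F_2) = (12)² = 144
cov(F_1,F_2) = ρ·σ(F_1)·σ(F_2) = 0.2·5·12 = 12
Var(0.5F_1 - 0.5F_2) = (0.5)²·Var(F_1) + (-0.5)²·Var(F_2) + 2·(0.5)·(-0.5)·cov(F_1,F_2)
= 0.25·25 + 0.25·144 + -0.5·12 = 36.25

36.250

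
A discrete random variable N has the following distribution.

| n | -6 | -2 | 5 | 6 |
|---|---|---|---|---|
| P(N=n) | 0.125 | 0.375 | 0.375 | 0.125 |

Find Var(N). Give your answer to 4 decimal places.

18.6094

E[N] = (-6)(0.125) + (-2)(0.375) + (5)(0.375) + (6)(0.125) = 1.125
E[N²] = (-6)²(0.125) + (-2)²(0.375) + (5)²(0.375) + (6)²(0.125) = 19.875
Var(N) = E[N²] − (E[N])² = 19.875 − (1.125)² = 18.609375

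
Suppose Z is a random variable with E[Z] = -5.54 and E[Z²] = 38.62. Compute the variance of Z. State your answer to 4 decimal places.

Var(Z) = 38.62 − (-5.54)² = 7.9284

7.9284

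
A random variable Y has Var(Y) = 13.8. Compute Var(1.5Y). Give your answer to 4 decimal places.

Var(1.5Y) = (1.5)²·Var(Y) = 2.25·13.8 = 31.05

31.0500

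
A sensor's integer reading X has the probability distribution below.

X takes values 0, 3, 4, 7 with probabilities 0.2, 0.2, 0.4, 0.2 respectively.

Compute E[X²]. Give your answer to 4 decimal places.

18.0000

E[X²] = (0)²(0.2) + (3)²(0.2) + (4)²(0.4) + (7)²(0.2) = 18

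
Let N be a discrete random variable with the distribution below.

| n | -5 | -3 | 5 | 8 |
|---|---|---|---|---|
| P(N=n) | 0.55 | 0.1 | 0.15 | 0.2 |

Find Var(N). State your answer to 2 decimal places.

E[N] = (-5)(0.55) + (-3)(0.1) + (5)(0.15) + (8)(0.2) = -0.7
E[N²] = (-5)²(0.55) + (-3)²(0.1) + (5)²(0.15) + (8)²(0.2) = 31.2
Var(N) = E[N²] − (E[N])² = 31.2 − (-0.7)² = 30.71

30.71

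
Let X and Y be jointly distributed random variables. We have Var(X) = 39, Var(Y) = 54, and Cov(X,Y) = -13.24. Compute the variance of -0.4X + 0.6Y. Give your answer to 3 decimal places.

Var(-0.4X + 0.6Y) = (-0.4)²·Var(X) + (0.6)²·Var(Y) + 2·(-0.4)·(0.6)·Cov(X,Y)
= 0.16·39 + 0.36·54 + -0.48·-13.24 = 32.0352

32.035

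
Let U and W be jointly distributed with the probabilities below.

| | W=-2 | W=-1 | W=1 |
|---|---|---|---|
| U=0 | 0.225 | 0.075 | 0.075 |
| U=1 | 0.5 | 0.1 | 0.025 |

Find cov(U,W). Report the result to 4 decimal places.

E[U] = 0.625,  E[W] = -1.525
E[UW] = -1.075
cov(U,W) = E[UW] − E[U]E[W] = -1.075 − (0.625)(-1.525) = -0.121875

-0.1219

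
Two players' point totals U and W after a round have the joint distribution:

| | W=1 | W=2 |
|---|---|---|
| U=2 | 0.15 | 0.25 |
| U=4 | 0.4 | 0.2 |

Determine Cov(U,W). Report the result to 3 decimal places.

E[U] = 3.2,  E[W] = 1.45
E[UW] = 4.5
Cov(U,W) = E[UW] − E[U]E[W] = 4.5 − (3.2)(1.45) = -0.14

-0.140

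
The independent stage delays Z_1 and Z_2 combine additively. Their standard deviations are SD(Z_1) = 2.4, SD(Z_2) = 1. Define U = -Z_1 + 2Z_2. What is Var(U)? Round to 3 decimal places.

Var(Z_1) = 5.76, Var(Z_2) = 1
By independence, Var(U) = (-1)²Var(Z_1) + (2)²Var(Z_2)
= (-1)²·5.76 + (2)²·1 = 9.76

9.760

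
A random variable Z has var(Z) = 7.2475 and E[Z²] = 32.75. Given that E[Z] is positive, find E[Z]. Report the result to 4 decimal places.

5.0500

(E[Z])² = E[Z²] − var(Z) = 32.75 − 7.2475 = 25.5025
E[Z] = √25.5025 = 5.05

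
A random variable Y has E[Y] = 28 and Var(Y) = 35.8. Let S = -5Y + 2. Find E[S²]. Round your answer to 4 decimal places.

19939.0000

E[-5Y + 2] = -5·28 + 2 = -138
Var(-5Y + 2) = (-5)²·35.8 = 895
E[S²] = Var(S) + (E[S])² = 895 + (-138)² = 19939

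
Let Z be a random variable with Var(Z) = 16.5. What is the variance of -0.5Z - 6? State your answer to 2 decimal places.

4.13

Var(-0.5Z - 6) = (-0.5)²·Var(Z) = 0.25·16.5 = 4.125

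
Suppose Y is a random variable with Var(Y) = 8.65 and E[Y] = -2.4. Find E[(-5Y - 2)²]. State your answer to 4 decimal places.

E[-5Y - 2] = -5·-2.4 − 2 = 10
Var(-5Y - 2) = (-5)²·8.65 = 216.25
E[(-5Y - 2)²] = Var((-5Y - 2)) + (E[(-5Y - 2)])² = 216.25 + (10)² = 316.25

316.2500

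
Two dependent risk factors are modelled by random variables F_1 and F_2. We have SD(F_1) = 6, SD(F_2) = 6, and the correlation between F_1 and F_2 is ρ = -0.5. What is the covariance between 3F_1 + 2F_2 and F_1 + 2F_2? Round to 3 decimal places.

108.000

V(F_1) = (6)² = 36;  V(F_2) = (6)² = 36
Cov(F_1,F_2) = ρ·SD(F_1)·SD(F_2) = -0.5·6·6 = -18
Cov(3F_1 + 2F_2, F_1 + 2F_2) = (3)(1)V(F_1) + (2)(2)V(F_2) + [(3)(2) + (2)(1)]Cov(F_1,F_2)
= 3·36 + 4·36 + 8·-18 = 108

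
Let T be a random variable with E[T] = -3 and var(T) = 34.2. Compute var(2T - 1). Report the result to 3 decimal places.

136.800

var(2T - 1) = (2)²·var(T) = 4·34.2 = 136.8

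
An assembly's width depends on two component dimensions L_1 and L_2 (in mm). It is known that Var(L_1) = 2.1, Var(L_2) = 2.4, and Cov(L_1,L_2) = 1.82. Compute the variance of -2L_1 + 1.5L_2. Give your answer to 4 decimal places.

Var(-2L_1 + 1.5L_2) = (-2)²·Var(L_1) + (1.5)²·Var(L_2) + 2·(-2)·(1.5)·Cov(L_1,L_2)
= 4·2.1 + 2.25·2.4 + -6·1.82 = 2.88

2.8800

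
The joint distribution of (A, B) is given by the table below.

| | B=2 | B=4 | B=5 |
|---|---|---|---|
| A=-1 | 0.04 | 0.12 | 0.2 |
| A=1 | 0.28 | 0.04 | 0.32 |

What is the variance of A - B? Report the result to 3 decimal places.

3.360

E[A] = 0.28,  E[B] = 3.88,  E[AB] = 0.76
Var(A) = 1 − (0.28)² = 0.9216;  Var(B) = 16.84 − (3.88)² = 1.7856
Cov(A,B) = 0.76 − (0.28)(3.88) = -0.3264
Var(A - B) = (1)²·0.9216 + (-1)²·1.7856 + 2·(1)·(-1)·-0.3264 = 3.36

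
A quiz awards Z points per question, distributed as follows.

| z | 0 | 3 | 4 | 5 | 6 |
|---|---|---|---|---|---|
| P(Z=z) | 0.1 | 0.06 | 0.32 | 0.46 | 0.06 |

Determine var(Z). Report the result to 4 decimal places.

E[Z] = (0)(0.1) + (3)(0.06) + (4)(0.32) + (5)(0.46) + (6)(0.06) = 4.12
E[Z²] = (0)²(0.1) + (3)²(0.06) + (4)²(0.32) + (5)²(0.46) + (6)²(0.06) = 19.32
var(Z) = E[Z²] − (E[Z])² = 19.32 − (4.12)² = 2.3456

2.3456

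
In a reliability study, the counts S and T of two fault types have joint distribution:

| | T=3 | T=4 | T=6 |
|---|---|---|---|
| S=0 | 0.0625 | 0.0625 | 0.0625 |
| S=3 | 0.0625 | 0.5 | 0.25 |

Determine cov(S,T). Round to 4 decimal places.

E[S] = 2.4375,  E[T] = 4.5
E[ST] = 11.0625
cov(S,T) = E[ST] − E[S]E[T] = 11.0625 − (2.4375)(4.5) = 0.09375

0.0938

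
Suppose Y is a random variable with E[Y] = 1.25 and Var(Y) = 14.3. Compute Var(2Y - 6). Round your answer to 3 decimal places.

57.200

Var(2Y - 6) = (2)²·Var(Y) = 4·14.3 = 57.2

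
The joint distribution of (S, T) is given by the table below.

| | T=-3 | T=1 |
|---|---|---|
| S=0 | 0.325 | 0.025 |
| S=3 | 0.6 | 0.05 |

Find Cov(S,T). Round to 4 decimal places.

0.0150

E[S] = 1.95,  E[T] = -2.7
E[ST] = -5.25
Cov(S,T) = E[ST] − E[S]E[T] = -5.25 − (1.95)(-2.7) = 0.015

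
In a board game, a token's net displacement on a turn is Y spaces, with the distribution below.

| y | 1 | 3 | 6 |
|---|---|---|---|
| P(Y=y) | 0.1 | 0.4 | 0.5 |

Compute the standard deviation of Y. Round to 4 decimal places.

1.7916

E[Y] = (1)(0.1) + (3)(0.4) + (6)(0.5) = 4.3
E[Y²] = (1)²(0.1) + (3)²(0.4) + (6)²(0.5) = 21.7
var(Y) = E[Y²] − (E[Y])² = 21.7 − (4.3)² = 3.21
σ(Y) = √3.21 ≈ 1.7916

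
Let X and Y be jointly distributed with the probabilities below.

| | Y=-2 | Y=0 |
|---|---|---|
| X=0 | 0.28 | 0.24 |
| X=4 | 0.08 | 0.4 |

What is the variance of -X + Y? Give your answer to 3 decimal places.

3.430

E[X] = 1.92,  E[Y] = -0.72,  E[XY] = -0.64
Var(X) = 7.68 − (1.92)² = 3.9936;  Var(Y) = 1.44 − (-0.72)² = 0.9216
Cov(X,Y) = -0.64 − (1.92)(-0.72) = 0.7424
Var(-X + Y) = (-1)²·3.9936 + (1)²·0.9216 + 2·(-1)·(1)·0.7424 = 3.4304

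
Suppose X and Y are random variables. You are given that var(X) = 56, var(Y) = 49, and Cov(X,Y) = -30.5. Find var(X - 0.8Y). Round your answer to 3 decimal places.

var(X - 0.8Y) = (1)²·var(X) + (-0.8)²·var(Y) + 2·(1)·(-0.8)·Cov(X,Y)
= 1·56 + 0.64·49 + -1.6·-30.5 = 136.16

136.160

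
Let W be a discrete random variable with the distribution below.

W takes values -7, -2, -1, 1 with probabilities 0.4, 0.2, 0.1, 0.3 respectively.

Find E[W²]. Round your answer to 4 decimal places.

E[W²] = (-7)²(0.4) + (-2)²(0.2) + (-1)²(0.1) + (1)²(0.3) = 20.8

20.8000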